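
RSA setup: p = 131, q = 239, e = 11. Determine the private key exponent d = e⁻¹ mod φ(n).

φ(n) = (p−1)(q−1) = 130·238 = 30940.
Need d with 11·d ≡ 1 (mod 30940). Apply the extended Euclidean algorithm:
30940 = 2812*11 + 8
11 = 1*8 + 3
8 = 2*3 + 2
3 = 1*2 + 1
2 = 2*1 + 0
Back-substitute:
1 = 3 − 2
1 = −8 + 3·3
1 = 3·11 − 4·8
1 = −4·30940 + 11251·11
So 11·11251 ≡ 1 (mod 30940), hence d = 11251.

11251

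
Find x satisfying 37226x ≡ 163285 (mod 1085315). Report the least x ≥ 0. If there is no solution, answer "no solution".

gcd(37226, 1085315):
1085315 = 29·37226 + 5761
37226 = 6·5761 + 2660
5761 = 2·2660 + 441
2660 = 6·441 + 14
441 = 31·14 + 7
14 = 2·7 + 0
gcd = 7, but 7 ∤ 163285, so the congruence has no solution.

no solution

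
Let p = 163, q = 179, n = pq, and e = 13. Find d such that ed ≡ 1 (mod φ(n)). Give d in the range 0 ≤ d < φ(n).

φ(n) = (p−1)(q−1) = 162·178 = 28836.
Need d with 13·d ≡ 1 (mod 28836). Apply the extended Euclidean algorithm:
28836 = 2218×13 + 2
13 = 6×2 + 1
2 = 2×1 + 0
Back-substitute:
1 = 13 − 6·2
1 = −6·28836 + 13309·13
So 13·13309 ≡ 1 (mod 28836), hence d = 13309.

13309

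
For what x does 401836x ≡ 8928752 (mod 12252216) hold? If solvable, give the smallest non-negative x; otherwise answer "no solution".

First find gcd(401836, 12252216):
12252216 = 30·401836 + 197136
401836 = 2·197136 + 7564
197136 = 26·7564 + 472
7564 = 16·472 + 12
472 = 39·12 + 4
12 = 3·4 + 0
gcd = 4 and 4 | 8928752, so solutions exist. Divide through by 4: 100459x ≡ 2232188 (mod 3063054).
Now find 100459⁻¹ mod 3063054:
3063054 = 30*100459 + 49284
100459 = 2*49284 + 1891
49284 = 26*1891 + 118
1891 = 16*118 + 3
118 = 39*3 + 1
3 = 3*1 + 0
Back-substitute:
1 = 118 − 39·3
1 = −39·1891 + 625·118
1 = 625·49284 − 16289·1891
1 = −16289·100459 + 33203·49284
1 = 33203·3063054 − 1012379·100459
So 100459·(-1012379) ≡ 1 (mod 3063054), i.e. 100459⁻¹ ≡ 2050675.
Then x ≡ 2050675·2232188 ≡ 2968220 (mod 3063054); the smallest non-negative solution is x = 2968220.

2968220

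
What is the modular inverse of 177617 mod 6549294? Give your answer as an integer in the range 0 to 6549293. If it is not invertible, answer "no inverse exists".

Apply the Euclidean algorithm to 6549294 and 177617:
6549294 = 36*177617 + 155082
177617 = 1*155082 + 22535
155082 = 6*22535 + 19872
22535 = 1*19872 + 2663
19872 = 7*2663 + 1231
2663 = 2*1231 + 201
1231 = 6*201 + 25
201 = 8*25 + 1
25 = 25*1 + 0
gcd = 1, so the inverse exists. Back-substitute:
1 = 201 − 8·25
1 = −8·1231 + 49·201
1 = 49·2663 − 106·1231
1 = −106·19872 + 791·2663
1 = 791·22535 − 897·19872
1 = −897·155082 + 6173·22535
1 = 6173·177617 − 7070·155082
1 = −7070·6549294 + 260693·177617
So 177617·260693 ≡ 1 (mod 6549294).

260693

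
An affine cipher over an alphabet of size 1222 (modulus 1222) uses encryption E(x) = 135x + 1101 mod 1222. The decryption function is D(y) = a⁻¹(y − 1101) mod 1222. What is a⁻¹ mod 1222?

697

gcd(1222, 135) by repeated division:
1222 = 9*135 + 7
135 = 19*7 + 2
7 = 3*2 + 1
2 = 2*1 + 0
gcd = 1, so the inverse exists. Back-substitute:
1 = 7 − 3·2
1 = −3·135 + 58·7
1 = 58·1222 − 525·135
So 135·(-525) ≡ 1 (mod 1222), and -525 ≡ 697 (mod 1222).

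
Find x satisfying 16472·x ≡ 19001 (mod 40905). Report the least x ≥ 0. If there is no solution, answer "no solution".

First find gcd(16472, 40905):
40905 = 2*16472 + 7961
16472 = 2*7961 + 550
7961 = 14*550 + 261
550 = 2*261 + 28
261 = 9*28 + 9
28 = 3*9 + 1
9 = 9*1 + 0
gcd = 1, so a unique solution mod 40905 exists.
Back-substitute for the Bézout coefficients:
1 = 28 − 3·9
1 = −3·261 + 28·28
1 = 28·550 − 59·261
1 = −59·7961 + 854·550
1 = 854·16472 − 1767·7961
1 = −1767·40905 + 4388·16472
So 16472·(4388) ≡ 1 (mod 40905), giving 16472⁻¹ ≡ 4388.
x ≡ 16472⁻¹·19001 ≡ 4388·19001 ≡ 11998 (mod 40905).

11998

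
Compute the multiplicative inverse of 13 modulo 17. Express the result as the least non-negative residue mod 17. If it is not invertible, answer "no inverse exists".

gcd(17, 13) by repeated division:
17 = 1*13 + 4
13 = 3*4 + 1
4 = 4*1 + 0
The gcd is 1. Working backward:
1 = 13 − 3·4
1 = −3·17 + 4·13
So 13·4 ≡ 1 (mod 17).

4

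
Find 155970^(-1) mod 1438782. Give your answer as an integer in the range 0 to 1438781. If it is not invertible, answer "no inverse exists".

no inverse exists

Euclidean algorithm on 1438782, 155970:
1438782 = 9·155970 + 35052
155970 = 4·35052 + 15762
35052 = 2·15762 + 3528
15762 = 4·3528 + 1650
3528 = 2·1650 + 228
1650 = 7·228 + 54
228 = 4·54 + 12
54 = 4·12 + 6
12 = 2·6 + 0
gcd(155970, 1438782) = 6 ≠ 1, so 155970 has no multiplicative inverse modulo 1438782.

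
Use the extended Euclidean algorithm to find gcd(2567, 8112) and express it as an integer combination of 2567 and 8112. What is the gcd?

Euclidean algorithm:
8112 = 3×2567 + 411
2567 = 6×411 + 101
411 = 4×101 + 7
101 = 14×7 + 3
7 = 2×3 + 1
3 = 3×1 + 0
gcd(2567, 8112) = 1.
Back-substituting:
1 = 7 − 2·3
1 = −2·101 + 29·7
1 = 29·411 − 118·101
1 = −118·2567 + 737·411
1 = 737·8112 − 2329·2567
So 1 = (737)·8112 + (-2329)·2567.

1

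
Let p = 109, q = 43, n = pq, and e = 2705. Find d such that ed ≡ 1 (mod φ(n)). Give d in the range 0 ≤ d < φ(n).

929

φ(n) = (p−1)(q−1) = 108·42 = 4536.
Need d with 2705·d ≡ 1 (mod 4536). Apply the extended Euclidean algorithm:
4536 = 1*2705 + 1831
2705 = 1*1831 + 874
1831 = 2*874 + 83
874 = 10*83 + 44
83 = 1*44 + 39
44 = 1*39 + 5
39 = 7*5 + 4
5 = 1*4 + 1
4 = 4*1 + 0
Back-substitute:
1 = 5 − 4
1 = −39 + 8·5
1 = 8·44 − 9·39
1 = −9·83 + 17·44
1 = 17·874 − 179·83
1 = −179·1831 + 375·874
1 = 375·2705 − 554·1831
1 = −554·4536 + 929·2705
So 2705·929 ≡ 1 (mod 4536), hence d = 929.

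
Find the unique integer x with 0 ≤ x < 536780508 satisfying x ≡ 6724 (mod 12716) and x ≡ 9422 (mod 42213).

189208088

Write x = 6724 + 12716·k. Then 12716·k ≡ 9422 − 6724 ≡ 2698 (mod 42213).
Need 12716⁻¹ mod 42213. Extended Euclid on (42213, 12716):
42213 = 3×12716 + 4065
12716 = 3×4065 + 521
4065 = 7×521 + 418
521 = 1×418 + 103
418 = 4×103 + 6
103 = 17×6 + 1
6 = 6×1 + 0
Back-substitute:
1 = 103 − 17·6
1 = −17·418 + 69·103
1 = 69·521 − 86·418
1 = −86·4065 + 671·521
1 = 671·12716 − 2099·4065
1 = −2099·42213 + 6968·12716
12716⁻¹ ≡ 6968 (mod 42213), so k ≡ 6968·2698 ≡ 14879 (mod 42213).
x = 6724 + 12716·14879 = 189208088.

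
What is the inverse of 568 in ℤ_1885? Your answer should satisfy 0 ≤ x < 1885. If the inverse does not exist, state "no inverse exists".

302

Run Euclid on (1885, 568):
1885 = 3×568 + 181
568 = 3×181 + 25
181 = 7×25 + 6
25 = 4×6 + 1
6 = 6×1 + 0
The gcd is 1. Working backward:
1 = 25 − 4·6
1 = −4·181 + 29·25
1 = 29·568 − 91·181
1 = −91·1885 + 302·568
So 568·302 ≡ 1 (mod 1885).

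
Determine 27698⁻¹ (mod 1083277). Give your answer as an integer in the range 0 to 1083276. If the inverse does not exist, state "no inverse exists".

757762

Run Euclid on (1083277, 27698):
1083277 = 39·27698 + 3055
27698 = 9·3055 + 203
3055 = 15·203 + 10
203 = 20·10 + 3
10 = 3·3 + 1
3 = 3·1 + 0
The gcd is 1. Working backward:
1 = 10 − 3·3
1 = −3·203 + 61·10
1 = 61·3055 − 918·203
1 = −918·27698 + 8323·3055
1 = 8323·1083277 − 325515·27698
Hence 27698⁻¹ ≡ -325515 ≡ 757762 (mod 1083277).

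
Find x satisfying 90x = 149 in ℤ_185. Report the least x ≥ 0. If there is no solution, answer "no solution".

gcd(90, 185):
185 = 2·90 + 5
90 = 18·5 + 0
gcd = 5, but 5 ∤ 149, so the congruence has no solution.

no solution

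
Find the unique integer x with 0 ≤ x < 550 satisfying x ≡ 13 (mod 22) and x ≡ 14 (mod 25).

Write x = 13 + 22·k. Then 22·k ≡ 14 − 13 ≡ 1 (mod 25).
Need 22⁻¹ mod 25. Extended Euclid on (25, 22):
25 = 1·22 + 3
22 = 7·3 + 1
3 = 3·1 + 0
Back-substitute:
1 = 22 − 7·3
1 = −7·25 + 8·22
22⁻¹ ≡ 8 (mod 25), so k ≡ 8·1 ≡ 8 (mod 25).
x = 13 + 22·8 = 189.

189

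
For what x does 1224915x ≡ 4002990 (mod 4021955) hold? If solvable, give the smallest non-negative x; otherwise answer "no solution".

199621

First find gcd(1224915, 4021955):
4021955 = 3*1224915 + 347210
1224915 = 3*347210 + 183285
347210 = 1*183285 + 163925
183285 = 1*163925 + 19360
163925 = 8*19360 + 9045
19360 = 2*9045 + 1270
9045 = 7*1270 + 155
1270 = 8*155 + 30
155 = 5*30 + 5
30 = 6*5 + 0
gcd = 5 and 5 | 4002990, so solutions exist. Divide through by 5: 244983x ≡ 800598 (mod 804391).
Now find 244983⁻¹ mod 804391:
804391 = 3*244983 + 69442
244983 = 3*69442 + 36657
69442 = 1*36657 + 32785
36657 = 1*32785 + 3872
32785 = 8*3872 + 1809
3872 = 2*1809 + 254
1809 = 7*254 + 31
254 = 8*31 + 6
31 = 5*6 + 1
6 = 6*1 + 0
Back-substitute:
1 = 31 − 5·6
1 = −5·254 + 41·31
1 = 41·1809 − 292·254
1 = −292·3872 + 625·1809
1 = 625·32785 − 5292·3872
1 = −5292·36657 + 5917·32785
1 = 5917·69442 − 11209·36657
1 = −11209·244983 + 39544·69442
1 = 39544·804391 − 129841·244983
So 244983·(-129841) ≡ 1 (mod 804391), i.e. 244983⁻¹ ≡ 674550.
Then x ≡ 674550·800598 ≡ 199621 (mod 804391); the smallest non-negative solution is x = 199621.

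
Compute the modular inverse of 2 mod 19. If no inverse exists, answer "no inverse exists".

10

Run Euclid on (19, 2):
19 = 9*2 + 1
2 = 2*1 + 0
Since gcd(2, 19) = 1, back-substitute to write 1 as a combination:
1 = 19 − 9·2
Hence 2⁻¹ ≡ -9 ≡ 10 (mod 19).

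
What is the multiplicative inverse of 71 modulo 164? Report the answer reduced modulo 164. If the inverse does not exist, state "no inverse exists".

67

gcd(164, 71) by repeated division:
164 = 2×71 + 22
71 = 3×22 + 5
22 = 4×5 + 2
5 = 2×2 + 1
2 = 2×1 + 0
gcd = 1, so the inverse exists. Back-substitute:
1 = 5 − 2·2
1 = −2·22 + 9·5
1 = 9·71 − 29·22
1 = −29·164 + 67·71
So 71·67 ≡ 1 (mod 164).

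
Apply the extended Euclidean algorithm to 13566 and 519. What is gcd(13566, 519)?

Repeated division:
13566 = 26*519 + 72
519 = 7*72 + 15
72 = 4*15 + 12
15 = 1*12 + 3
12 = 4*3 + 0
gcd(13566, 519) = 3.
Working backward:
3 = 15 − 12
3 = −72 + 5·15
3 = 5·519 − 36·72
3 = −36·13566 + 941·519
So 3 = (-36)·13566 + (941)·519.

3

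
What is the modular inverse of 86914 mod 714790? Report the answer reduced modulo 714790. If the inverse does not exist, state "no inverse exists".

Compute gcd(86914, 714790):
714790 = 8·86914 + 19478
86914 = 4·19478 + 9002
19478 = 2·9002 + 1474
9002 = 6·1474 + 158
1474 = 9·158 + 52
158 = 3·52 + 2
52 = 26·2 + 0
The gcd is 2, not 1, hence no inverse exists.

no inverse exists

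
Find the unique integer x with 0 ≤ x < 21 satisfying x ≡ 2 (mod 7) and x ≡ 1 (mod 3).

Write x = 2 + 7·k. Then 7·k ≡ 1 − 2 ≡ 2 (mod 3).
Need 7⁻¹ mod 3. Extended Euclid on (3, 1):
3 = 3·1 + 0
7⁻¹ ≡ 1 (mod 3), so k ≡ 1·2 ≡ 2 (mod 3).
x = 2 + 7·2 = 16.

16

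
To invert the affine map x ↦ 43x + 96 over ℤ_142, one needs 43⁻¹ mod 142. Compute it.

Extended Euclidean algorithm:
142 = 3×43 + 13
43 = 3×13 + 4
13 = 3×4 + 1
4 = 4×1 + 0
gcd = 1, so the inverse exists. Back-substitute:
1 = 13 − 3·4
1 = −3·43 + 10·13
1 = 10·142 − 33·43
Hence 43⁻¹ ≡ -33 ≡ 109 (mod 142).

109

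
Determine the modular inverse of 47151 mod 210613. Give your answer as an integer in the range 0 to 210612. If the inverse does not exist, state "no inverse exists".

no inverse exists

Euclidean algorithm on 210613, 47151:
210613 = 4×47151 + 22009
47151 = 2×22009 + 3133
22009 = 7×3133 + 78
3133 = 40×78 + 13
78 = 6×13 + 0
Since gcd = 13 > 1, 47151 is not a unit mod 210613.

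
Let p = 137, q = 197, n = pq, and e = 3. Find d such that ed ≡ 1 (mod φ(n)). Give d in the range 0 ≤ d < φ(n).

φ(n) = (p−1)(q−1) = 136·196 = 26656.
Need d with 3·d ≡ 1 (mod 26656). Apply the extended Euclidean algorithm:
26656 = 8885×3 + 1
3 = 3×1 + 0
Back-substitute:
1 = 26656 − 8885·3
So 3·(-8885) ≡ 1 (mod 26656), hence d ≡ -8885 ≡ 17771 (mod 26656).

17771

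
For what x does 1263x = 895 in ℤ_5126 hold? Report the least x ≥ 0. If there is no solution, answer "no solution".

First find gcd(1263, 5126):
5126 = 4·1263 + 74
1263 = 17·74 + 5
74 = 14·5 + 4
5 = 1·4 + 1
4 = 4·1 + 0
gcd = 1, so a unique solution mod 5126 exists.
Back-substitute for the Bézout coefficients:
1 = 5 − 4
1 = −74 + 15·5
1 = 15·1263 − 256·74
1 = −256·5126 + 1039·1263
So 1263·(1039) ≡ 1 (mod 5126), giving 1263⁻¹ ≡ 1039.
x ≡ 1263⁻¹·895 ≡ 1039·895 ≡ 2099 (mod 5126).

2099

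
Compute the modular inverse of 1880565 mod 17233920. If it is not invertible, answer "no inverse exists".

no inverse exists

Euclidean algorithm on 17233920, 1880565:
17233920 = 9*1880565 + 308835
1880565 = 6*308835 + 27555
308835 = 11*27555 + 5730
27555 = 4*5730 + 4635
5730 = 1*4635 + 1095
4635 = 4*1095 + 255
1095 = 4*255 + 75
255 = 3*75 + 30
75 = 2*30 + 15
30 = 2*15 + 0
Since gcd = 15 > 1, 1880565 is not a unit mod 17233920.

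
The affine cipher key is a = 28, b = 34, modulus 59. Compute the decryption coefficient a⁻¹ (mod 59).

19

Extended Euclidean algorithm:
59 = 2·28 + 3
28 = 9·3 + 1
3 = 3·1 + 0
Since gcd(28, 59) = 1, back-substitute to write 1 as a combination:
1 = 28 − 9·3
1 = −9·59 + 19·28
So 28·19 ≡ 1 (mod 59).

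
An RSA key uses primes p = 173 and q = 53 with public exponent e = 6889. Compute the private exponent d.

7721

φ(n) = (p−1)(q−1) = 172·52 = 8944.
Need d with 6889·d ≡ 1 (mod 8944). Apply the extended Euclidean algorithm:
8944 = 1*6889 + 2055
6889 = 3*2055 + 724
2055 = 2*724 + 607
724 = 1*607 + 117
607 = 5*117 + 22
117 = 5*22 + 7
22 = 3*7 + 1
7 = 7*1 + 0
Back-substitute:
1 = 22 − 3·7
1 = −3·117 + 16·22
1 = 16·607 − 83·117
1 = −83·724 + 99·607
1 = 99·2055 − 281·724
1 = −281·6889 + 942·2055
1 = 942·8944 − 1223·6889
So 6889·(-1223) ≡ 1 (mod 8944), hence d ≡ -1223 ≡ 7721 (mod 8944).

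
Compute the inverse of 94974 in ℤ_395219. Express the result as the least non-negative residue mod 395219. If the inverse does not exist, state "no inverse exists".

no inverse exists

Compute gcd(94974, 395219):
395219 = 4*94974 + 15323
94974 = 6*15323 + 3036
15323 = 5*3036 + 143
3036 = 21*143 + 33
143 = 4*33 + 11
33 = 3*11 + 0
gcd(94974, 395219) = 11 ≠ 1, so 94974 has no multiplicative inverse modulo 395219.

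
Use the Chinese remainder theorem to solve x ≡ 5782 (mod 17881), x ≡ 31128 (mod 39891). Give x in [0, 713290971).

Write x = 5782 + 17881·k. Then 17881·k ≡ 31128 − 5782 ≡ 25346 (mod 39891).
Need 17881⁻¹ mod 39891. Extended Euclid on (39891, 17881):
39891 = 2*17881 + 4129
17881 = 4*4129 + 1365
4129 = 3*1365 + 34
1365 = 40*34 + 5
34 = 6*5 + 4
5 = 1*4 + 1
4 = 4*1 + 0
Back-substitute:
1 = 5 − 4
1 = −34 + 7·5
1 = 7·1365 − 281·34
1 = −281·4129 + 850·1365
1 = 850·17881 − 3681·4129
1 = −3681·39891 + 8212·17881
17881⁻¹ ≡ 8212 (mod 39891), so k ≡ 8212·25346 ≡ 30005 (mod 39891).
x = 5782 + 17881·30005 = 536525187.

536525187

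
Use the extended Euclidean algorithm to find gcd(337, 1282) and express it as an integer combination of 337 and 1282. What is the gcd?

1

Apply Euclid's algorithm to 1282 and 337:
1282 = 3×337 + 271
337 = 1×271 + 66
271 = 4×66 + 7
66 = 9×7 + 3
7 = 2×3 + 1
3 = 3×1 + 0
gcd(337, 1282) = 1.
Working backward:
1 = 7 − 2·3
1 = −2·66 + 19·7
1 = 19·271 − 78·66
1 = −78·337 + 97·271
1 = 97·1282 − 369·337
So 1 = (97)·1282 + (-369)·337.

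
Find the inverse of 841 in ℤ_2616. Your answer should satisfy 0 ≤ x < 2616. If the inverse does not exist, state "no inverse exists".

Extended Euclidean algorithm:
2616 = 3*841 + 93
841 = 9*93 + 4
93 = 23*4 + 1
4 = 4*1 + 0
Since gcd(841, 2616) = 1, back-substitute to write 1 as a combination:
1 = 93 − 23·4
1 = −23·841 + 208·93
1 = 208·2616 − 647·841
Thus 841·(-647) ≡ 1 (mod 2616); reducing, -647 mod 2616 = 1969.

1969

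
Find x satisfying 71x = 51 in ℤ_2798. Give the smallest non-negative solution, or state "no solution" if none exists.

First find gcd(71, 2798):
2798 = 39*71 + 29
71 = 2*29 + 13
29 = 2*13 + 3
13 = 4*3 + 1
3 = 3*1 + 0
gcd = 1, so a unique solution mod 2798 exists.
Back-substitute for the Bézout coefficients:
1 = 13 − 4·3
1 = −4·29 + 9·13
1 = 9·71 − 22·29
1 = −22·2798 + 867·71
So 71·(867) ≡ 1 (mod 2798), giving 71⁻¹ ≡ 867.
x ≡ 71⁻¹·51 ≡ 867·51 ≡ 2247 (mod 2798).

2247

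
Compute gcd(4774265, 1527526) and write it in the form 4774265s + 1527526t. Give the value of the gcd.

Euclidean algorithm:
4774265 = 3*1527526 + 191687
1527526 = 7*191687 + 185717
191687 = 1*185717 + 5970
185717 = 31*5970 + 647
5970 = 9*647 + 147
647 = 4*147 + 59
147 = 2*59 + 29
59 = 2*29 + 1
29 = 29*1 + 0
gcd(4774265, 1527526) = 1.
Working backward:
1 = 59 − 2·29
1 = −2·147 + 5·59
1 = 5·647 − 22·147
1 = −22·5970 + 203·647
1 = 203·185717 − 6315·5970
1 = −6315·191687 + 6518·185717
1 = 6518·1527526 − 51941·191687
1 = −51941·4774265 + 162341·1527526
So 1 = (-51941)·4774265 + (162341)·1527526.

1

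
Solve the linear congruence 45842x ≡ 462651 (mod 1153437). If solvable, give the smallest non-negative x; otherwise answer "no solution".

20919

First find gcd(45842, 1153437):
1153437 = 25*45842 + 7387
45842 = 6*7387 + 1520
7387 = 4*1520 + 1307
1520 = 1*1307 + 213
1307 = 6*213 + 29
213 = 7*29 + 10
29 = 2*10 + 9
10 = 1*9 + 1
9 = 9*1 + 0
gcd = 1, so a unique solution mod 1153437 exists.
Back-substitute for the Bézout coefficients:
1 = 10 − 9
1 = −29 + 3·10
1 = 3·213 − 22·29
1 = −22·1307 + 135·213
1 = 135·1520 − 157·1307
1 = −157·7387 + 763·1520
1 = 763·45842 − 4735·7387
1 = −4735·1153437 + 119138·45842
So 45842·(119138) ≡ 1 (mod 1153437), giving 45842⁻¹ ≡ 119138.
x ≡ 45842⁻¹·462651 ≡ 119138·462651 ≡ 20919 (mod 1153437).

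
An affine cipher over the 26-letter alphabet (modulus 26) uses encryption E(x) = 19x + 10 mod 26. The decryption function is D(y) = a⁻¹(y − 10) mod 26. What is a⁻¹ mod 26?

11

Apply the Euclidean algorithm to 26 and 19:
26 = 1·19 + 7
19 = 2·7 + 5
7 = 1·5 + 2
5 = 2·2 + 1
2 = 2·1 + 0
gcd = 1, so the inverse exists. Back-substitute:
1 = 5 − 2·2
1 = −2·7 + 3·5
1 = 3·19 − 8·7
1 = −8·26 + 11·19
So 19·11 ≡ 1 (mod 26).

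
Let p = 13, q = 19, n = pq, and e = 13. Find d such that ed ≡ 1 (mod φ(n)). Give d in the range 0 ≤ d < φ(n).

133

φ(n) = (p−1)(q−1) = 12·18 = 216.
Need d with 13·d ≡ 1 (mod 216). Apply the extended Euclidean algorithm:
216 = 16*13 + 8
13 = 1*8 + 5
8 = 1*5 + 3
5 = 1*3 + 2
3 = 1*2 + 1
2 = 2*1 + 0
Back-substitute:
1 = 3 − 2
1 = −5 + 2·3
1 = 2·8 − 3·5
1 = −3·13 + 5·8
1 = 5·216 − 83·13
So 13·(-83) ≡ 1 (mod 216), hence d ≡ -83 ≡ 133 (mod 216).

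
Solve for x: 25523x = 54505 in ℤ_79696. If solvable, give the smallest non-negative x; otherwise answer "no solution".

28467

First find gcd(25523, 79696):
79696 = 3×25523 + 3127
25523 = 8×3127 + 507
3127 = 6×507 + 85
507 = 5×85 + 82
85 = 1×82 + 3
82 = 27×3 + 1
3 = 3×1 + 0
gcd = 1, so a unique solution mod 79696 exists.
Back-substitute for the Bézout coefficients:
1 = 82 − 27·3
1 = −27·85 + 28·82
1 = 28·507 − 167·85
1 = −167·3127 + 1030·507
1 = 1030·25523 − 8407·3127
1 = −8407·79696 + 26251·25523
So 25523·(26251) ≡ 1 (mod 79696), giving 25523⁻¹ ≡ 26251.
x ≡ 25523⁻¹·54505 ≡ 26251·54505 ≡ 28467 (mod 79696).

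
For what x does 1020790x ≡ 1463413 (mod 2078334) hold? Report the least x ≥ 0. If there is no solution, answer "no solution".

gcd(1020790, 2078334):
2078334 = 2·1020790 + 36754
1020790 = 27·36754 + 28432
36754 = 1·28432 + 8322
28432 = 3·8322 + 3466
8322 = 2·3466 + 1390
3466 = 2·1390 + 686
1390 = 2·686 + 18
686 = 38·18 + 2
18 = 9·2 + 0
gcd = 2, but 2 ∤ 1463413, so the congruence has no solution.

no solution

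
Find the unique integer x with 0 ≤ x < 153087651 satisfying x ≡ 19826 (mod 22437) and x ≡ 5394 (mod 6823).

Write x = 19826 + 22437·k. Then 22437·k ≡ 5394 − 19826 ≡ 6037 (mod 6823).
Need 22437⁻¹ mod 6823. Extended Euclid on (6823, 1968):
6823 = 3·1968 + 919
1968 = 2·919 + 130
919 = 7·130 + 9
130 = 14·9 + 4
9 = 2·4 + 1
4 = 4·1 + 0
Back-substitute:
1 = 9 − 2·4
1 = −2·130 + 29·9
1 = 29·919 − 205·130
1 = −205·1968 + 439·919
1 = 439·6823 − 1522·1968
22437⁻¹ ≡ 5301 (mod 6823), so k ≡ 5301·6037 ≡ 2267 (mod 6823).
x = 19826 + 22437·2267 = 50884505.

50884505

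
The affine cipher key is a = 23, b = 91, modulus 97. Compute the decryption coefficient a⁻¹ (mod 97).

38

gcd(97, 23) by repeated division:
97 = 4·23 + 5
23 = 4·5 + 3
5 = 1·3 + 2
3 = 1·2 + 1
2 = 2·1 + 0
The gcd is 1. Working backward:
1 = 3 − 2
1 = −5 + 2·3
1 = 2·23 − 9·5
1 = −9·97 + 38·23
So 23·38 ≡ 1 (mod 97).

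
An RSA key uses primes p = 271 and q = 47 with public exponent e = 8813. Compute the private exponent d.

φ(n) = (p−1)(q−1) = 270·46 = 12420.
Need d with 8813·d ≡ 1 (mod 12420). Apply the extended Euclidean algorithm:
12420 = 1·8813 + 3607
8813 = 2·3607 + 1599
3607 = 2·1599 + 409
1599 = 3·409 + 372
409 = 1·372 + 37
372 = 10·37 + 2
37 = 18·2 + 1
2 = 2·1 + 0
Back-substitute:
1 = 37 − 18·2
1 = −18·372 + 181·37
1 = 181·409 − 199·372
1 = −199·1599 + 778·409
1 = 778·3607 − 1755·1599
1 = −1755·8813 + 4288·3607
1 = 4288·12420 − 6043·8813
So 8813·(-6043) ≡ 1 (mod 12420), hence d ≡ -6043 ≡ 6377 (mod 12420).

6377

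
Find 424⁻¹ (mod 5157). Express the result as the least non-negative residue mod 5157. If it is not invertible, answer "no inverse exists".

Apply the Euclidean algorithm to 5157 and 424:
5157 = 12×424 + 69
424 = 6×69 + 10
69 = 6×10 + 9
10 = 1×9 + 1
9 = 9×1 + 0
Since gcd(424, 5157) = 1, back-substitute to write 1 as a combination:
1 = 10 − 9
1 = −69 + 7·10
1 = 7·424 − 43·69
1 = −43·5157 + 523·424
So 424·523 ≡ 1 (mod 5157).

523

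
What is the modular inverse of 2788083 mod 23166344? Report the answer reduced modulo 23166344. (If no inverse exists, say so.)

Extended Euclidean algorithm:
23166344 = 8·2788083 + 861680
2788083 = 3·861680 + 203043
861680 = 4·203043 + 49508
203043 = 4·49508 + 5011
49508 = 9·5011 + 4409
5011 = 1·4409 + 602
4409 = 7·602 + 195
602 = 3·195 + 17
195 = 11·17 + 8
17 = 2·8 + 1
8 = 8·1 + 0
Since gcd(2788083, 23166344) = 1, back-substitute to write 1 as a combination:
1 = 17 − 2·8
1 = −2·195 + 23·17
1 = 23·602 − 71·195
1 = −71·4409 + 520·602
1 = 520·5011 − 591·4409
1 = −591·49508 + 5839·5011
1 = 5839·203043 − 23947·49508
1 = −23947·861680 + 101627·203043
1 = 101627·2788083 − 328828·861680
1 = −328828·23166344 + 2732251·2788083
So 2788083·2732251 ≡ 1 (mod 23166344).

2732251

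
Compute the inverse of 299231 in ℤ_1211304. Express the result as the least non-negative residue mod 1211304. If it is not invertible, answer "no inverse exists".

Run Euclid on (1211304, 299231):
1211304 = 4*299231 + 14380
299231 = 20*14380 + 11631
14380 = 1*11631 + 2749
11631 = 4*2749 + 635
2749 = 4*635 + 209
635 = 3*209 + 8
209 = 26*8 + 1
8 = 8*1 + 0
gcd = 1, so the inverse exists. Back-substitute:
1 = 209 − 26·8
1 = −26·635 + 79·209
1 = 79·2749 − 342·635
1 = −342·11631 + 1447·2749
1 = 1447·14380 − 1789·11631
1 = −1789·299231 + 37227·14380
1 = 37227·1211304 − 150697·299231
So 299231·(-150697) ≡ 1 (mod 1211304), and -150697 ≡ 1060607 (mod 1211304).

1060607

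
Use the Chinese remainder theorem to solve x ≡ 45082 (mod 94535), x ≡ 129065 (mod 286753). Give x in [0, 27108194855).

15880223452

Write x = 45082 + 94535·k. Then 94535·k ≡ 129065 − 45082 ≡ 83983 (mod 286753).
Need 94535⁻¹ mod 286753. Extended Euclid on (286753, 94535):
286753 = 3*94535 + 3148
94535 = 30*3148 + 95
3148 = 33*95 + 13
95 = 7*13 + 4
13 = 3*4 + 1
4 = 4*1 + 0
Back-substitute:
1 = 13 − 3·4
1 = −3·95 + 22·13
1 = 22·3148 − 729·95
1 = −729·94535 + 21892·3148
1 = 21892·286753 − 66405·94535
94535⁻¹ ≡ 220348 (mod 286753), so k ≡ 220348·83983 ≡ 167982 (mod 286753).
x = 45082 + 94535·167982 = 15880223452.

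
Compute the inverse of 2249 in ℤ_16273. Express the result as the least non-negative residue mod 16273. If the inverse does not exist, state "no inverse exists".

5803

Apply the Euclidean algorithm to 16273 and 2249:
16273 = 7·2249 + 530
2249 = 4·530 + 129
530 = 4·129 + 14
129 = 9·14 + 3
14 = 4·3 + 2
3 = 1·2 + 1
2 = 2·1 + 0
Since gcd(2249, 16273) = 1, back-substitute to write 1 as a combination:
1 = 3 − 2
1 = −14 + 5·3
1 = 5·129 − 46·14
1 = −46·530 + 189·129
1 = 189·2249 − 802·530
1 = −802·16273 + 5803·2249
So 2249·5803 ≡ 1 (mod 16273).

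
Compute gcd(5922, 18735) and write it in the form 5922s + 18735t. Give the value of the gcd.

Apply Euclid's algorithm to 18735 and 5922:
18735 = 3*5922 + 969
5922 = 6*969 + 108
969 = 8*108 + 105
108 = 1*105 + 3
105 = 35*3 + 0
gcd(5922, 18735) = 3.
Working backward:
3 = 108 − 105
3 = −969 + 9·108
3 = 9·5922 − 55·969
3 = −55·18735 + 174·5922
So 3 = (-55)·18735 + (174)·5922.

3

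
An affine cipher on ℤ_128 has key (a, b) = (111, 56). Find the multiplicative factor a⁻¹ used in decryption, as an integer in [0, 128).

15

gcd(128, 111) by repeated division:
128 = 1*111 + 17
111 = 6*17 + 9
17 = 1*9 + 8
9 = 1*8 + 1
8 = 8*1 + 0
The gcd is 1. Working backward:
1 = 9 − 8
1 = −17 + 2·9
1 = 2·111 − 13·17
1 = −13·128 + 15·111
So 111·15 ≡ 1 (mod 128).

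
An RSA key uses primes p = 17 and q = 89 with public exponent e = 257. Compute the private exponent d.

φ(n) = (p−1)(q−1) = 16·88 = 1408.
Need d with 257·d ≡ 1 (mod 1408). Apply the extended Euclidean algorithm:
1408 = 5×257 + 123
257 = 2×123 + 11
123 = 11×11 + 2
11 = 5×2 + 1
2 = 2×1 + 0
Back-substitute:
1 = 11 − 5·2
1 = −5·123 + 56·11
1 = 56·257 − 117·123
1 = −117·1408 + 641·257
So 257·641 ≡ 1 (mod 1408), hence d = 641.

641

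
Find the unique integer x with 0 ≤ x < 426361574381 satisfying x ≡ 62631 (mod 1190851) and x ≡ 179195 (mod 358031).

10554575044

Write x = 62631 + 1190851·k. Then 1190851·k ≡ 179195 − 62631 ≡ 116564 (mod 358031).
Need 1190851⁻¹ mod 358031. Extended Euclid on (358031, 116758):
358031 = 3*116758 + 7757
116758 = 15*7757 + 403
7757 = 19*403 + 100
403 = 4*100 + 3
100 = 33*3 + 1
3 = 3*1 + 0
Back-substitute:
1 = 100 − 33·3
1 = −33·403 + 133·100
1 = 133·7757 − 2560·403
1 = −2560·116758 + 38533·7757
1 = 38533·358031 − 118159·116758
1190851⁻¹ ≡ 239872 (mod 358031), so k ≡ 239872·116564 ≡ 8863 (mod 358031).
x = 62631 + 1190851·8863 = 10554575044.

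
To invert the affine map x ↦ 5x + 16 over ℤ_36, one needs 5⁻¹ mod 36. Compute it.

29

Apply the Euclidean algorithm to 36 and 5:
36 = 7×5 + 1
5 = 5×1 + 0
The gcd is 1. Working backward:
1 = 36 − 7·5
Thus 5·(-7) ≡ 1 (mod 36); reducing, -7 mod 36 = 29.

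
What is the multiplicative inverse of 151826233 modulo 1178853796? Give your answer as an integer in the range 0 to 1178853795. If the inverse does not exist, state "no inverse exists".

Run Euclid on (1178853796, 151826233):
1178853796 = 7*151826233 + 116070165
151826233 = 1*116070165 + 35756068
116070165 = 3*35756068 + 8801961
35756068 = 4*8801961 + 548224
8801961 = 16*548224 + 30377
548224 = 18*30377 + 1438
30377 = 21*1438 + 179
1438 = 8*179 + 6
179 = 29*6 + 5
6 = 1*5 + 1
5 = 5*1 + 0
Since gcd(151826233, 1178853796) = 1, back-substitute to write 1 as a combination:
1 = 6 − 5
1 = −179 + 30·6
1 = 30·1438 − 241·179
1 = −241·30377 + 5091·1438
1 = 5091·548224 − 91879·30377
1 = −91879·8801961 + 1475155·548224
1 = 1475155·35756068 − 5992499·8801961
1 = −5992499·116070165 + 19452652·35756068
1 = 19452652·151826233 − 25445151·116070165
1 = −25445151·1178853796 + 197568709·151826233
So 151826233·197568709 ≡ 1 (mod 1178853796).

197568709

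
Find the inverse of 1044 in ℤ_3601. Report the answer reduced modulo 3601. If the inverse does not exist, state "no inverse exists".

gcd(3601, 1044) by repeated division:
3601 = 3·1044 + 469
1044 = 2·469 + 106
469 = 4·106 + 45
106 = 2·45 + 16
45 = 2·16 + 13
16 = 1·13 + 3
13 = 4·3 + 1
3 = 3·1 + 0
The gcd is 1. Working backward:
1 = 13 − 4·3
1 = −4·16 + 5·13
1 = 5·45 − 14·16
1 = −14·106 + 33·45
1 = 33·469 − 146·106
1 = −146·1044 + 325·469
1 = 325·3601 − 1121·1044
Hence 1044⁻¹ ≡ -1121 ≡ 2480 (mod 3601).

2480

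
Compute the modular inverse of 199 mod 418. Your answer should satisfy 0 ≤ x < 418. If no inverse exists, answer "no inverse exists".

397

gcd(418, 199) by repeated division:
418 = 2·199 + 20
199 = 9·20 + 19
20 = 1·19 + 1
19 = 19·1 + 0
The gcd is 1. Working backward:
1 = 20 − 19
1 = −199 + 10·20
1 = 10·418 − 21·199
Thus 199·(-21) ≡ 1 (mod 418); reducing, -21 mod 418 = 397.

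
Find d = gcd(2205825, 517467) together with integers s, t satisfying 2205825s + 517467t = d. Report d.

3

Apply Euclid's algorithm to 2205825 and 517467:
2205825 = 4·517467 + 135957
517467 = 3·135957 + 109596
135957 = 1·109596 + 26361
109596 = 4·26361 + 4152
26361 = 6·4152 + 1449
4152 = 2·1449 + 1254
1449 = 1·1254 + 195
1254 = 6·195 + 84
195 = 2·84 + 27
84 = 3·27 + 3
27 = 9·3 + 0
gcd(2205825, 517467) = 3.
Working backward:
3 = 84 − 3·27
3 = −3·195 + 7·84
3 = 7·1254 − 45·195
3 = −45·1449 + 52·1254
3 = 52·4152 − 149·1449
3 = −149·26361 + 946·4152
3 = 946·109596 − 3933·26361
3 = −3933·135957 + 4879·109596
3 = 4879·517467 − 18570·135957
3 = −18570·2205825 + 79159·517467
So 3 = (-18570)·2205825 + (79159)·517467.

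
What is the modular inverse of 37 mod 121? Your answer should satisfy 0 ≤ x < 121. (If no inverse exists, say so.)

36

Apply the Euclidean algorithm to 121 and 37:
121 = 3×37 + 10
37 = 3×10 + 7
10 = 1×7 + 3
7 = 2×3 + 1
3 = 3×1 + 0
gcd = 1, so the inverse exists. Back-substitute:
1 = 7 − 2·3
1 = −2·10 + 3·7
1 = 3·37 − 11·10
1 = −11·121 + 36·37
So 37·36 ≡ 1 (mod 121).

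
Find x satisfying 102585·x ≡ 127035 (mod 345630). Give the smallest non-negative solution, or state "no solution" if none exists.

First find gcd(102585, 345630):
345630 = 3*102585 + 37875
102585 = 2*37875 + 26835
37875 = 1*26835 + 11040
26835 = 2*11040 + 4755
11040 = 2*4755 + 1530
4755 = 3*1530 + 165
1530 = 9*165 + 45
165 = 3*45 + 30
45 = 1*30 + 15
30 = 2*15 + 0
gcd = 15 and 15 | 127035, so solutions exist. Divide through by 15: 6839x ≡ 8469 (mod 23042).
Now find 6839⁻¹ mod 23042:
23042 = 3×6839 + 2525
6839 = 2×2525 + 1789
2525 = 1×1789 + 736
1789 = 2×736 + 317
736 = 2×317 + 102
317 = 3×102 + 11
102 = 9×11 + 3
11 = 3×3 + 2
3 = 1×2 + 1
2 = 2×1 + 0
Back-substitute:
1 = 3 − 2
1 = −11 + 4·3
1 = 4·102 − 37·11
1 = −37·317 + 115·102
1 = 115·736 − 267·317
1 = −267·1789 + 649·736
1 = 649·2525 − 916·1789
1 = −916·6839 + 2481·2525
1 = 2481·23042 − 8359·6839
So 6839·(-8359) ≡ 1 (mod 23042), i.e. 6839⁻¹ ≡ 14683.
Then x ≡ 14683·8469 ≡ 15695 (mod 23042); the smallest non-negative solution is x = 15695.

15695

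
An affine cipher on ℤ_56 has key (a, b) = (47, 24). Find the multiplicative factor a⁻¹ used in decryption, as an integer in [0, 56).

31

Run Euclid on (56, 47):
56 = 1*47 + 9
47 = 5*9 + 2
9 = 4*2 + 1
2 = 2*1 + 0
Since gcd(47, 56) = 1, back-substitute to write 1 as a combination:
1 = 9 − 4·2
1 = −4·47 + 21·9
1 = 21·56 − 25·47
So 47·(-25) ≡ 1 (mod 56), and -25 ≡ 31 (mod 56).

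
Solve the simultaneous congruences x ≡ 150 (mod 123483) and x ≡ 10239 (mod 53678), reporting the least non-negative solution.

1709869251

Write x = 150 + 123483·k. Then 123483·k ≡ 10239 − 150 ≡ 10089 (mod 53678).
Need 123483⁻¹ mod 53678. Extended Euclid on (53678, 16127):
53678 = 3*16127 + 5297
16127 = 3*5297 + 236
5297 = 22*236 + 105
236 = 2*105 + 26
105 = 4*26 + 1
26 = 26*1 + 0
Back-substitute:
1 = 105 − 4·26
1 = −4·236 + 9·105
1 = 9·5297 − 202·236
1 = −202·16127 + 615·5297
1 = 615·53678 − 2047·16127
123483⁻¹ ≡ 51631 (mod 53678), so k ≡ 51631·10089 ≡ 13847 (mod 53678).
x = 150 + 123483·13847 = 1709869251.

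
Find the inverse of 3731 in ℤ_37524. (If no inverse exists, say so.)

33491

gcd(37524, 3731) by repeated division:
37524 = 10*3731 + 214
3731 = 17*214 + 93
214 = 2*93 + 28
93 = 3*28 + 9
28 = 3*9 + 1
9 = 9*1 + 0
gcd = 1, so the inverse exists. Back-substitute:
1 = 28 − 3·9
1 = −3·93 + 10·28
1 = 10·214 − 23·93
1 = −23·3731 + 401·214
1 = 401·37524 − 4033·3731
Thus 3731·(-4033) ≡ 1 (mod 37524); reducing, -4033 mod 37524 = 33491.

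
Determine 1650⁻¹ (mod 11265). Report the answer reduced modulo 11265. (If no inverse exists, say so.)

Euclidean algorithm on 11265, 1650:
11265 = 6×1650 + 1365
1650 = 1×1365 + 285
1365 = 4×285 + 225
285 = 1×225 + 60
225 = 3×60 + 45
60 = 1×45 + 15
45 = 3×15 + 0
gcd(1650, 11265) = 15 ≠ 1, so 1650 has no multiplicative inverse modulo 11265.

no inverse exists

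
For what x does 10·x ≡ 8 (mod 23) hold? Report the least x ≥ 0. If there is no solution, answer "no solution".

10

First find gcd(10, 23):
23 = 2×10 + 3
10 = 3×3 + 1
3 = 3×1 + 0
gcd = 1, so a unique solution mod 23 exists.
Back-substitute for the Bézout coefficients:
1 = 10 − 3·3
1 = −3·23 + 7·10
So 10·(7) ≡ 1 (mod 23), giving 10⁻¹ ≡ 7.
x ≡ 10⁻¹·8 ≡ 7·8 ≡ 10 (mod 23).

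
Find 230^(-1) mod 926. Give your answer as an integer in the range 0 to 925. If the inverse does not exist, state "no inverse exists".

Euclidean algorithm on 926, 230:
926 = 4×230 + 6
230 = 38×6 + 2
6 = 3×2 + 0
The gcd is 2, not 1, hence no inverse exists.

no inverse exists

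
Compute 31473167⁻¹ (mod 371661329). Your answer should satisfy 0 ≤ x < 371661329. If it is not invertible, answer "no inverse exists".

Run Euclid on (371661329, 31473167):
371661329 = 11*31473167 + 25456492
31473167 = 1*25456492 + 6016675
25456492 = 4*6016675 + 1389792
6016675 = 4*1389792 + 457507
1389792 = 3*457507 + 17271
457507 = 26*17271 + 8461
17271 = 2*8461 + 349
8461 = 24*349 + 85
349 = 4*85 + 9
85 = 9*9 + 4
9 = 2*4 + 1
4 = 4*1 + 0
gcd = 1, so the inverse exists. Back-substitute:
1 = 9 − 2·4
1 = −2·85 + 19·9
1 = 19·349 − 78·85
1 = −78·8461 + 1891·349
1 = 1891·17271 − 3860·8461
1 = −3860·457507 + 102251·17271
1 = 102251·1389792 − 310613·457507
1 = −310613·6016675 + 1344703·1389792
1 = 1344703·25456492 − 5689425·6016675
1 = −5689425·31473167 + 7034128·25456492
1 = 7034128·371661329 − 83064833·31473167
So 31473167·(-83064833) ≡ 1 (mod 371661329), and -83064833 ≡ 288596496 (mod 371661329).

288596496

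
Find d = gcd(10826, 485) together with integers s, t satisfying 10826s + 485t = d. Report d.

1

Euclidean algorithm:
10826 = 22*485 + 156
485 = 3*156 + 17
156 = 9*17 + 3
17 = 5*3 + 2
3 = 1*2 + 1
2 = 2*1 + 0
gcd(10826, 485) = 1.
Express as a combination:
1 = 3 − 2
1 = −17 + 6·3
1 = 6·156 − 55·17
1 = −55·485 + 171·156
1 = 171·10826 − 3817·485
So 1 = (171)·10826 + (-3817)·485.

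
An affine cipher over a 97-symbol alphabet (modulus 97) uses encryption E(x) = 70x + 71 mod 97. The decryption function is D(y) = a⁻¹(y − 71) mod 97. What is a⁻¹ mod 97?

79

gcd(97, 70) by repeated division:
97 = 1·70 + 27
70 = 2·27 + 16
27 = 1·16 + 11
16 = 1·11 + 5
11 = 2·5 + 1
5 = 5·1 + 0
Since gcd(70, 97) = 1, back-substitute to write 1 as a combination:
1 = 11 − 2·5
1 = −2·16 + 3·11
1 = 3·27 − 5·16
1 = −5·70 + 13·27
1 = 13·97 − 18·70
So 70·(-18) ≡ 1 (mod 97), and -18 ≡ 79 (mod 97).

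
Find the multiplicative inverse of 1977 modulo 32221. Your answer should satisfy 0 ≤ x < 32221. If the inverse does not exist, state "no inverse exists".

6291

Extended Euclidean algorithm:
32221 = 16*1977 + 589
1977 = 3*589 + 210
589 = 2*210 + 169
210 = 1*169 + 41
169 = 4*41 + 5
41 = 8*5 + 1
5 = 5*1 + 0
The gcd is 1. Working backward:
1 = 41 − 8·5
1 = −8·169 + 33·41
1 = 33·210 − 41·169
1 = −41·589 + 115·210
1 = 115·1977 − 386·589
1 = −386·32221 + 6291·1977
So 1977·6291 ≡ 1 (mod 32221).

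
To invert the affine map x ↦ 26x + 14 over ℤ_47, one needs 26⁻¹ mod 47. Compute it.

Run Euclid on (47, 26):
47 = 1*26 + 21
26 = 1*21 + 5
21 = 4*5 + 1
5 = 5*1 + 0
gcd = 1, so the inverse exists. Back-substitute:
1 = 21 − 4·5
1 = −4·26 + 5·21
1 = 5·47 − 9·26
So 26·(-9) ≡ 1 (mod 47), and -9 ≡ 38 (mod 47).

38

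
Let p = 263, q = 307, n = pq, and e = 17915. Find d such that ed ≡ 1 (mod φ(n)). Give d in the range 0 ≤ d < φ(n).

31223

φ(n) = (p−1)(q−1) = 262·306 = 80172.
Need d with 17915·d ≡ 1 (mod 80172). Apply the extended Euclidean algorithm:
80172 = 4×17915 + 8512
17915 = 2×8512 + 891
8512 = 9×891 + 493
891 = 1×493 + 398
493 = 1×398 + 95
398 = 4×95 + 18
95 = 5×18 + 5
18 = 3×5 + 3
5 = 1×3 + 2
3 = 1×2 + 1
2 = 2×1 + 0
Back-substitute:
1 = 3 − 2
1 = −5 + 2·3
1 = 2·18 − 7·5
1 = −7·95 + 37·18
1 = 37·398 − 155·95
1 = −155·493 + 192·398
1 = 192·891 − 347·493
1 = −347·8512 + 3315·891
1 = 3315·17915 − 6977·8512
1 = −6977·80172 + 31223·17915
So 17915·31223 ≡ 1 (mod 80172), hence d = 31223.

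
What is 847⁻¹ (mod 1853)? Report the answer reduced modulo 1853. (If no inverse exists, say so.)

Run Euclid on (1853, 847):
1853 = 2×847 + 159
847 = 5×159 + 52
159 = 3×52 + 3
52 = 17×3 + 1
3 = 3×1 + 0
Since gcd(847, 1853) = 1, back-substitute to write 1 as a combination:
1 = 52 − 17·3
1 = −17·159 + 52·52
1 = 52·847 − 277·159
1 = −277·1853 + 606·847
So 847·606 ≡ 1 (mod 1853).

606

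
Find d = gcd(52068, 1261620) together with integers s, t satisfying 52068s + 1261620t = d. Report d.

12

Apply Euclid's algorithm to 1261620 and 52068:
1261620 = 24×52068 + 11988
52068 = 4×11988 + 4116
11988 = 2×4116 + 3756
4116 = 1×3756 + 360
3756 = 10×360 + 156
360 = 2×156 + 48
156 = 3×48 + 12
48 = 4×12 + 0
gcd(52068, 1261620) = 12.
Back-substituting:
12 = 156 − 3·48
12 = −3·360 + 7·156
12 = 7·3756 − 73·360
12 = −73·4116 + 80·3756
12 = 80·11988 − 233·4116
12 = −233·52068 + 1012·11988
12 = 1012·1261620 − 24521·52068
So 12 = (1012)·1261620 + (-24521)·52068.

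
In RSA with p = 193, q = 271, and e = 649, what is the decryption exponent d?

φ(n) = (p−1)(q−1) = 192·270 = 51840.
Need d with 649·d ≡ 1 (mod 51840). Apply the extended Euclidean algorithm:
51840 = 79*649 + 569
649 = 1*569 + 80
569 = 7*80 + 9
80 = 8*9 + 8
9 = 1*8 + 1
8 = 8*1 + 0
Back-substitute:
1 = 9 − 8
1 = −80 + 9·9
1 = 9·569 − 64·80
1 = −64·649 + 73·569
1 = 73·51840 − 5831·649
So 649·(-5831) ≡ 1 (mod 51840), hence d ≡ -5831 ≡ 46009 (mod 51840).

46009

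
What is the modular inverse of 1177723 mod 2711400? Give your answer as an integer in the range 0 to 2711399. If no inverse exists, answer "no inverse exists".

gcd(2711400, 1177723) by repeated division:
2711400 = 2·1177723 + 355954
1177723 = 3·355954 + 109861
355954 = 3·109861 + 26371
109861 = 4·26371 + 4377
26371 = 6·4377 + 109
4377 = 40·109 + 17
109 = 6·17 + 7
17 = 2·7 + 3
7 = 2·3 + 1
3 = 3·1 + 0
The gcd is 1. Working backward:
1 = 7 − 2·3
1 = −2·17 + 5·7
1 = 5·109 − 32·17
1 = −32·4377 + 1285·109
1 = 1285·26371 − 7742·4377
1 = −7742·109861 + 32253·26371
1 = 32253·355954 − 104501·109861
1 = −104501·1177723 + 345756·355954
1 = 345756·2711400 − 796013·1177723
So 1177723·(-796013) ≡ 1 (mod 2711400), and -796013 ≡ 1915387 (mod 2711400).

1915387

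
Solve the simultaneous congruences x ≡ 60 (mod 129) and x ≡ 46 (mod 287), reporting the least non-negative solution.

24441

Write x = 60 + 129·k. Then 129·k ≡ 46 − 60 ≡ 273 (mod 287).
Need 129⁻¹ mod 287. Extended Euclid on (287, 129):
287 = 2*129 + 29
129 = 4*29 + 13
29 = 2*13 + 3
13 = 4*3 + 1
3 = 3*1 + 0
Back-substitute:
1 = 13 − 4·3
1 = −4·29 + 9·13
1 = 9·129 − 40·29
1 = −40·287 + 89·129
129⁻¹ ≡ 89 (mod 287), so k ≡ 89·273 ≡ 189 (mod 287).
x = 60 + 129·189 = 24441.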